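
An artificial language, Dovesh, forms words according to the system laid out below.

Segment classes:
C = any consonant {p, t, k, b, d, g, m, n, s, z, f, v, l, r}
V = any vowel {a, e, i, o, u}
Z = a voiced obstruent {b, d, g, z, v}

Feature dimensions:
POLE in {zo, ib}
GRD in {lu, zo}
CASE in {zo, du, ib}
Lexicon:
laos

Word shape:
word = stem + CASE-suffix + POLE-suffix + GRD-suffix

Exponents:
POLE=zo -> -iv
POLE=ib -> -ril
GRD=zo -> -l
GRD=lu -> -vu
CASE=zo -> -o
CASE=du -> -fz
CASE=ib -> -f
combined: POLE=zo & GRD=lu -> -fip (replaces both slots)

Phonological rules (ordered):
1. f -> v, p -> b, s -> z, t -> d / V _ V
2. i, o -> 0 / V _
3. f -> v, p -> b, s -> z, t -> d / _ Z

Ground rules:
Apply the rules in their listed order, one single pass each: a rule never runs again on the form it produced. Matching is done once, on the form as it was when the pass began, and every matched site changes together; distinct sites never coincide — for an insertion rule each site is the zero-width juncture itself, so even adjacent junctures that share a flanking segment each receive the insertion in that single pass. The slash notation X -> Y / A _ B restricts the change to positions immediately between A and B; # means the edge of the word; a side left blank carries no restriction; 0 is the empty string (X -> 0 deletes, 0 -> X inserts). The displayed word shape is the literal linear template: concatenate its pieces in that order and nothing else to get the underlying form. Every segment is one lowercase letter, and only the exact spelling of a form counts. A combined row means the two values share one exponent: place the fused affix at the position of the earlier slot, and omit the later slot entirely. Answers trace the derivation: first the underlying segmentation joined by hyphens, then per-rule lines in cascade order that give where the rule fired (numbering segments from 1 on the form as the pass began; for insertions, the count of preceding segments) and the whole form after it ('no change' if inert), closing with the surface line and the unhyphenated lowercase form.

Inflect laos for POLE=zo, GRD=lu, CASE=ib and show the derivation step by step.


underlying: laos-f-fip
1. f -> v, p -> b, s -> z, t -> d / V _ V: no change
2. i, o -> 0 / V _: fires at position(s) 3: lasffip
3. f -> v, p -> b, s -> z, t -> d / _ Z: no change
surface: lasffip


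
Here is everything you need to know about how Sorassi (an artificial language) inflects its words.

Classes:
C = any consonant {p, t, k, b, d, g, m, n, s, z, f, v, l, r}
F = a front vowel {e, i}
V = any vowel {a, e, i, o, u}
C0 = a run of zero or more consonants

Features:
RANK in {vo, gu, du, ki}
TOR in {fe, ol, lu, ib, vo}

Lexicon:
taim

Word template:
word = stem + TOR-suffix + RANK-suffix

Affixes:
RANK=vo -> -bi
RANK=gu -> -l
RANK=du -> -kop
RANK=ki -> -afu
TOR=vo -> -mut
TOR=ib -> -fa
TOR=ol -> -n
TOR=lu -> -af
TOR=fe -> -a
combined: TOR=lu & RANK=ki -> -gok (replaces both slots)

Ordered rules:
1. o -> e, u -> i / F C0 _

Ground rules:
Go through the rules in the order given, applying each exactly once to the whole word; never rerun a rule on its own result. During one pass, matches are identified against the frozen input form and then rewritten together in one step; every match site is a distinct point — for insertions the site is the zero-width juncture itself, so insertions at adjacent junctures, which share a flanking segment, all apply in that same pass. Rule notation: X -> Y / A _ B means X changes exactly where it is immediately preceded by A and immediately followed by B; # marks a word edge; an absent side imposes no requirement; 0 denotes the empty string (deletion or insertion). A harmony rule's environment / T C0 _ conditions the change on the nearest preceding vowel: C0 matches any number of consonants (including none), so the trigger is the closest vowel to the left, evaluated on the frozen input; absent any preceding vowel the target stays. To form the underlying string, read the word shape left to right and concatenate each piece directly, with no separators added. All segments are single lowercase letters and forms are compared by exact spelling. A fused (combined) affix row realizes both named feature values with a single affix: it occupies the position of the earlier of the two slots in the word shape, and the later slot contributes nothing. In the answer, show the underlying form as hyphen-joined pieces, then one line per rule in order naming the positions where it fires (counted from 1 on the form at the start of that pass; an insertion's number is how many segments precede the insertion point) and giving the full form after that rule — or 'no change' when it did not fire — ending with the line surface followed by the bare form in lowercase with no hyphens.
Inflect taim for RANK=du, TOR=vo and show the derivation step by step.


underlying: taim-mut-kop
1. o -> e, u -> i / F C0 _: fires at position(s) 6: taimmitkop
surface: taimmitkop


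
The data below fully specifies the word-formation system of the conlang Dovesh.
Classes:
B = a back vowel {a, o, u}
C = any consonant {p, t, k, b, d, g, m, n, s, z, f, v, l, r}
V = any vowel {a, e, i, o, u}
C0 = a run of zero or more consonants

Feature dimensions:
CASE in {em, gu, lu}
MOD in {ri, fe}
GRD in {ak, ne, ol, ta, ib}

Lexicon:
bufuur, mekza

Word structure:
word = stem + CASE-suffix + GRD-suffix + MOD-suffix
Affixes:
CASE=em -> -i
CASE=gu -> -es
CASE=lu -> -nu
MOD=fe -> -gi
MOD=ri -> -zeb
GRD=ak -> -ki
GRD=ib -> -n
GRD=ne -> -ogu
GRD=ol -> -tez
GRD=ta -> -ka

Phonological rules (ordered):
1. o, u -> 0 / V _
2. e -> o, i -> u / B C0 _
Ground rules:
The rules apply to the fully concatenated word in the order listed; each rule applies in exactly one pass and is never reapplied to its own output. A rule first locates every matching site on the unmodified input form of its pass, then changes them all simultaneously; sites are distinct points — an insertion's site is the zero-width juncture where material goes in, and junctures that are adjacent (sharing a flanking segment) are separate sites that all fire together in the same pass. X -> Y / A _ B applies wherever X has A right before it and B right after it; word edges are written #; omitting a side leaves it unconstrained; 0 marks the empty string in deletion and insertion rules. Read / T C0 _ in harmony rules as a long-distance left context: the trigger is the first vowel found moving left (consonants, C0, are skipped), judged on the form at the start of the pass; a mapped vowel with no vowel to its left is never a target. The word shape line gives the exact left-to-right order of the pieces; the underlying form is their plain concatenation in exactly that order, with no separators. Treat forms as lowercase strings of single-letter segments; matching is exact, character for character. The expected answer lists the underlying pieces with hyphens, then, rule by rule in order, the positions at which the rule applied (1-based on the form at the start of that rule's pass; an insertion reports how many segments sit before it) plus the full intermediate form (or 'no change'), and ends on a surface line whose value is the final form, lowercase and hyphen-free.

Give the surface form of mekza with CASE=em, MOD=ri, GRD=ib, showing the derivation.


underlying: mekza-i-n-zeb
1. o, u -> 0 / V _: no change
2. e -> o, i -> u / B C0 _: fires at position(s) 6: mekzaunzeb
surface: mekzaunzeb


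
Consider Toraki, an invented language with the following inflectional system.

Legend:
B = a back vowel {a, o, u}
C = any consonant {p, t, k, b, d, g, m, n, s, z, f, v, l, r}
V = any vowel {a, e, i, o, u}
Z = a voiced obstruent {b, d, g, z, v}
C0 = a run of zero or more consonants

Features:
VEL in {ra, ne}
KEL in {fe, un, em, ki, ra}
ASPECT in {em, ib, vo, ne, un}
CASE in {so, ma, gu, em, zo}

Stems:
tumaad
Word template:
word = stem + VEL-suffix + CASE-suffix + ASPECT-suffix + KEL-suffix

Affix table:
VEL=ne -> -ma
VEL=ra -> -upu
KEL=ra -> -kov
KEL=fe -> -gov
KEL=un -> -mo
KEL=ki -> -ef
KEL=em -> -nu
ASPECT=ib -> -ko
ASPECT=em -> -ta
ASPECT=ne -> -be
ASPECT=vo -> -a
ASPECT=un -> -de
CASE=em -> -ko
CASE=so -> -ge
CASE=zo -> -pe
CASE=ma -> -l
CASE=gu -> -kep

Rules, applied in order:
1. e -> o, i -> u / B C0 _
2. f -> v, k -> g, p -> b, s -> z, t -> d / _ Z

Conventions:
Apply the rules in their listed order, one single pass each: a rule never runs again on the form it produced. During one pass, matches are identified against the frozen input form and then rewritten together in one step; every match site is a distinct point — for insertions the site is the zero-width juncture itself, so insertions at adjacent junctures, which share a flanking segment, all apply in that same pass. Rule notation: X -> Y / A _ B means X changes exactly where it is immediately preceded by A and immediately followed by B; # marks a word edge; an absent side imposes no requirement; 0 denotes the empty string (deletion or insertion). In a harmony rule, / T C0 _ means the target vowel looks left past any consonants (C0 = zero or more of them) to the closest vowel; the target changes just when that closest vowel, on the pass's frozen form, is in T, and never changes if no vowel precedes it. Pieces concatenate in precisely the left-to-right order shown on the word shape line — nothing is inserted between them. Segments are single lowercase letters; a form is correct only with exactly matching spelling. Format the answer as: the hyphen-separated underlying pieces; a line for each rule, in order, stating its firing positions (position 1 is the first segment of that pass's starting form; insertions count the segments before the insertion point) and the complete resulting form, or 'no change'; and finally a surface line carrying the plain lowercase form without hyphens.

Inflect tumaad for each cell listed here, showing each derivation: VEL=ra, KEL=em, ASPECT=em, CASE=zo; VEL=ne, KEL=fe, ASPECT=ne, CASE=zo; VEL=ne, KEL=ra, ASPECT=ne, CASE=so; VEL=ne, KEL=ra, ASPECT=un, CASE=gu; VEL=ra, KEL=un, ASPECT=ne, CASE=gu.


cell VEL=ra, KEL=em, ASPECT=em, CASE=zo:
underlying: tumaad-upu-pe-ta-nu
1. e -> o, i -> u / B C0 _: fires at position(s) 11: tumaadupupotanu
2. f -> v, k -> g, p -> b, s -> z, t -> d / _ Z: no change
surface: tumaadupupotanu

cell VEL=ne, KEL=fe, ASPECT=ne, CASE=zo:
underlying: tumaad-ma-pe-be-gov
1. e -> o, i -> u / B C0 _: fires at position(s) 10: tumaadmapobegov
2. f -> v, k -> g, p -> b, s -> z, t -> d / _ Z: no change
surface: tumaadmapobegov

cell VEL=ne, KEL=ra, ASPECT=ne, CASE=so:
underlying: tumaad-ma-ge-be-kov
1. e -> o, i -> u / B C0 _: fires at position(s) 10: tumaadmagobekov
2. f -> v, k -> g, p -> b, s -> z, t -> d / _ Z: no change
surface: tumaadmagobekov

cell VEL=ne, KEL=ra, ASPECT=un, CASE=gu:
underlying: tumaad-ma-kep-de-kov
1. e -> o, i -> u / B C0 _: fires at position(s) 10: tumaadmakopdekov
2. f -> v, k -> g, p -> b, s -> z, t -> d / _ Z: fires at position(s) 11: tumaadmakobdekov
surface: tumaadmakobdekov

cell VEL=ra, KEL=un, ASPECT=ne, CASE=gu:
underlying: tumaad-upu-kep-be-mo
1. e -> o, i -> u / B C0 _: fires at position(s) 11: tumaadupukopbemo
2. f -> v, k -> g, p -> b, s -> z, t -> d / _ Z: fires at position(s) 12: tumaadupukobbemo
surface: tumaadupukobbemo


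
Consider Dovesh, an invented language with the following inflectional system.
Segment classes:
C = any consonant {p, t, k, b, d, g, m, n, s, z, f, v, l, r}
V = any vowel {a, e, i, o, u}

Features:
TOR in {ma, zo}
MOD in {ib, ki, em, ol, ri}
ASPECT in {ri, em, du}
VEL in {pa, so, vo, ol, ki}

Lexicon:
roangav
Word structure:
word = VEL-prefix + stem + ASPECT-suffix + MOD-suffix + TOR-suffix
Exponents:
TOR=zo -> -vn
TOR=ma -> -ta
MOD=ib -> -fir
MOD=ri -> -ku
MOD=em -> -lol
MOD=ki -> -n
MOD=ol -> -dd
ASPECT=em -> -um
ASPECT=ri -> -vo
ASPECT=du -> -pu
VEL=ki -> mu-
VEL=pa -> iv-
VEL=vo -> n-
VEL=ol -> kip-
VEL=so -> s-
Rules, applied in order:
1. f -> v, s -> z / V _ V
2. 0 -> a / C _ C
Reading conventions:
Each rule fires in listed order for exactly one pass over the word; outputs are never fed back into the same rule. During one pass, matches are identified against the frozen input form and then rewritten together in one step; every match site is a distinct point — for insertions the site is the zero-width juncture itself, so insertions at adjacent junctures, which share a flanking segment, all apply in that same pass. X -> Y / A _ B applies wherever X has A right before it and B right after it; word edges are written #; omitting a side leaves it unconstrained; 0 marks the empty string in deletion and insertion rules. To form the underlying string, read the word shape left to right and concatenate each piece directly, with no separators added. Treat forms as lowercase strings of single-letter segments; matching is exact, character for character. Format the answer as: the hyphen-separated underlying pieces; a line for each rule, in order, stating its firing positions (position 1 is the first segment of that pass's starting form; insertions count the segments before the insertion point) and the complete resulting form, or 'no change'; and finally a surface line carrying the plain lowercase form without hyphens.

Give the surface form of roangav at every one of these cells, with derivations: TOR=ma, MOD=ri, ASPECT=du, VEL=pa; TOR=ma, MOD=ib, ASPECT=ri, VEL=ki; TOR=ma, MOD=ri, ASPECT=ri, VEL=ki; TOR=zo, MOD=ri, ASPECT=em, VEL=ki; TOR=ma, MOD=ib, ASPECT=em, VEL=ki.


cell TOR=ma, MOD=ri, ASPECT=du, VEL=pa:
underlying: iv-roangav-pu-ku-ta
1. f -> v, s -> z / V _ V: no change
2. 0 -> a / C _ C: inserts after position(s) 2, 6, 9: ivaroanagavapukuta
surface: ivaroanagavapukuta

cell TOR=ma, MOD=ib, ASPECT=ri, VEL=ki:
underlying: mu-roangav-vo-fir-ta
1. f -> v, s -> z / V _ V: fires at position(s) 12: muroangavvovirta
2. 0 -> a / C _ C: inserts after position(s) 6, 9, 14: muroanagavavovirata
surface: muroanagavavovirata

cell TOR=ma, MOD=ri, ASPECT=ri, VEL=ki:
underlying: mu-roangav-vo-ku-ta
1. f -> v, s -> z / V _ V: no change
2. 0 -> a / C _ C: inserts after position(s) 6, 9: muroanagavavokuta
surface: muroanagavavokuta

cell TOR=zo, MOD=ri, ASPECT=em, VEL=ki:
underlying: mu-roangav-um-ku-vn
1. f -> v, s -> z / V _ V: no change
2. 0 -> a / C _ C: inserts after position(s) 6, 11, 14: muroanagavumakuvan
surface: muroanagavumakuvan

cell TOR=ma, MOD=ib, ASPECT=em, VEL=ki:
underlying: mu-roangav-um-fir-ta
1. f -> v, s -> z / V _ V: no change
2. 0 -> a / C _ C: inserts after position(s) 6, 11, 14: muroanagavumafirata
surface: muroanagavumafirata


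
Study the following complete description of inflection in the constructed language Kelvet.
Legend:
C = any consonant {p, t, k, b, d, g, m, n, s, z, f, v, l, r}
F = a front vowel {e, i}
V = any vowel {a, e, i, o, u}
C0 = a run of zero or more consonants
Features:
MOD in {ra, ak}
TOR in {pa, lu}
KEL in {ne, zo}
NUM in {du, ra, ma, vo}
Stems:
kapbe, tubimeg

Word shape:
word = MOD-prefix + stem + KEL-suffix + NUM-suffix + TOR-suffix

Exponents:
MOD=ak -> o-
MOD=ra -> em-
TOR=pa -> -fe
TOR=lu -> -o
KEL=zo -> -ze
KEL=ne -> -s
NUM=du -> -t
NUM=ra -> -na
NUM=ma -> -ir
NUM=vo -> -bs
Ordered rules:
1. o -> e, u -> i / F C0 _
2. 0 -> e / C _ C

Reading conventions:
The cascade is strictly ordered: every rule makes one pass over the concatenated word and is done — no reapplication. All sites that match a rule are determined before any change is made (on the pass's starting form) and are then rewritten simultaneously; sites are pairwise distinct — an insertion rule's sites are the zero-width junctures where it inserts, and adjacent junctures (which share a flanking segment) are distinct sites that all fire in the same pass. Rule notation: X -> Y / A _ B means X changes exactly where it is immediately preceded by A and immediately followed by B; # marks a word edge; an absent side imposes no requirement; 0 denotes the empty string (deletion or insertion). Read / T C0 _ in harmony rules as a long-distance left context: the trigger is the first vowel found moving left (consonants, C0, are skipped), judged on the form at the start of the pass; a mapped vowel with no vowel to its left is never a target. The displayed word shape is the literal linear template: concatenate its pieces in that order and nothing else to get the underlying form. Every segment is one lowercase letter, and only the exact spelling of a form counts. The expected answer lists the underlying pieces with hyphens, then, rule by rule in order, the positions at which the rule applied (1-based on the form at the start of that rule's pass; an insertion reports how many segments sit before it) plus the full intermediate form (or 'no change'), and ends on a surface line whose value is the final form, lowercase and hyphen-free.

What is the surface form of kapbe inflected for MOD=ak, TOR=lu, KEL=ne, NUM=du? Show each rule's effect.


underlying: o-kapbe-s-t-o
1. o -> e, u -> i / F C0 _: fires at position(s) 9: okapbeste
2. 0 -> e / C _ C: inserts after position(s) 4, 7: okapebesete
surface: okapebesete


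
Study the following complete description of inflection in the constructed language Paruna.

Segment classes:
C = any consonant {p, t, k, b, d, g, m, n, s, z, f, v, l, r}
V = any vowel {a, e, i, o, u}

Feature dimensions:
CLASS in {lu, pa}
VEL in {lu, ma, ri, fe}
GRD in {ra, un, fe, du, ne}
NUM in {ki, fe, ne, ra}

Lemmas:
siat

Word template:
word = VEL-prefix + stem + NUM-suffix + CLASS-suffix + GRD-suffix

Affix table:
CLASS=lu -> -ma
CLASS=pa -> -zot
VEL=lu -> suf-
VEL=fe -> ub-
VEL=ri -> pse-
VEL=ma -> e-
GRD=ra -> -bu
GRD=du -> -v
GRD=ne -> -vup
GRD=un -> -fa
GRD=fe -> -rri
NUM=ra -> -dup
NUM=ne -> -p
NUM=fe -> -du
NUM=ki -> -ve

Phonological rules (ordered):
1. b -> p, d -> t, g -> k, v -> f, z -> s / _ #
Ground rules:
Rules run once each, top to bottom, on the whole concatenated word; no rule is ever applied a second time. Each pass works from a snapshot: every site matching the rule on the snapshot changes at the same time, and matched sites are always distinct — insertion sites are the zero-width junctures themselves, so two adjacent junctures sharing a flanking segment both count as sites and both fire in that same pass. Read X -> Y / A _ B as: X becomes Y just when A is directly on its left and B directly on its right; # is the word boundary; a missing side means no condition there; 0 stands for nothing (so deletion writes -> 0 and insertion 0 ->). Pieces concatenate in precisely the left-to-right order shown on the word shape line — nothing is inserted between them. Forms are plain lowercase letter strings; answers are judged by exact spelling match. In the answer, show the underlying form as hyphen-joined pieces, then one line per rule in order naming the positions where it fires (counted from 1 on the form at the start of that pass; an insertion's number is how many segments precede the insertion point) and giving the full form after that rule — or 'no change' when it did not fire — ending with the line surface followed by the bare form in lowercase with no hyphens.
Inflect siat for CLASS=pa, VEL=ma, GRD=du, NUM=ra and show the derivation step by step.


underlying: e-siat-dup-zot-v
1. b -> p, d -> t, g -> k, v -> f, z -> s / _ #: fires at position(s) 12: esiatdupzotf
surface: esiatdupzotf


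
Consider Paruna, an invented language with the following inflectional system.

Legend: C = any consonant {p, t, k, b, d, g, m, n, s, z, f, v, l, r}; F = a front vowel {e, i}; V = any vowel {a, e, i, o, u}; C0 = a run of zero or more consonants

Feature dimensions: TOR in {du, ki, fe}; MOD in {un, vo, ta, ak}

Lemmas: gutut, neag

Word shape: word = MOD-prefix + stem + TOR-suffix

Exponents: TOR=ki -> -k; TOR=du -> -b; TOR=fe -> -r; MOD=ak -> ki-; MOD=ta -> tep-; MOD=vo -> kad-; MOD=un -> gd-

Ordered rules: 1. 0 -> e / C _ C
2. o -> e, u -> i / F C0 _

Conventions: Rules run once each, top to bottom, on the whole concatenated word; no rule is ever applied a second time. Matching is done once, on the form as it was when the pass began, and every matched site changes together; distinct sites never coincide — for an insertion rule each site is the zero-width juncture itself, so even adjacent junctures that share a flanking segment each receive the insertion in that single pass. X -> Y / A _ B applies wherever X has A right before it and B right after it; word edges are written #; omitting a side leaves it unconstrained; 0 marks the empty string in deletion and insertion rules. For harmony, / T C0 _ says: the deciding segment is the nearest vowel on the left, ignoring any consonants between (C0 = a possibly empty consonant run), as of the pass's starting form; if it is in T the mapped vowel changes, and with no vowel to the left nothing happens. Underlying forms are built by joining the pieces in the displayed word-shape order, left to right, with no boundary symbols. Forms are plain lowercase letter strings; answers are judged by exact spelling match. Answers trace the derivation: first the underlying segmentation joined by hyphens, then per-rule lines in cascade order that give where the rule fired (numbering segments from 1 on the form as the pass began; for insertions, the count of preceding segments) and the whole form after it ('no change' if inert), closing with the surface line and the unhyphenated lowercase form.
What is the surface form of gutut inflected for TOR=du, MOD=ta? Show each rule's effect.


underlying: tep-gutut-b
1. 0 -> e / C _ C: inserts after position(s) 3, 8: tepegututeb
2. o -> e, u -> i / F C0 _: fires at position(s) 6: tepegituteb
surface: tepegituteb


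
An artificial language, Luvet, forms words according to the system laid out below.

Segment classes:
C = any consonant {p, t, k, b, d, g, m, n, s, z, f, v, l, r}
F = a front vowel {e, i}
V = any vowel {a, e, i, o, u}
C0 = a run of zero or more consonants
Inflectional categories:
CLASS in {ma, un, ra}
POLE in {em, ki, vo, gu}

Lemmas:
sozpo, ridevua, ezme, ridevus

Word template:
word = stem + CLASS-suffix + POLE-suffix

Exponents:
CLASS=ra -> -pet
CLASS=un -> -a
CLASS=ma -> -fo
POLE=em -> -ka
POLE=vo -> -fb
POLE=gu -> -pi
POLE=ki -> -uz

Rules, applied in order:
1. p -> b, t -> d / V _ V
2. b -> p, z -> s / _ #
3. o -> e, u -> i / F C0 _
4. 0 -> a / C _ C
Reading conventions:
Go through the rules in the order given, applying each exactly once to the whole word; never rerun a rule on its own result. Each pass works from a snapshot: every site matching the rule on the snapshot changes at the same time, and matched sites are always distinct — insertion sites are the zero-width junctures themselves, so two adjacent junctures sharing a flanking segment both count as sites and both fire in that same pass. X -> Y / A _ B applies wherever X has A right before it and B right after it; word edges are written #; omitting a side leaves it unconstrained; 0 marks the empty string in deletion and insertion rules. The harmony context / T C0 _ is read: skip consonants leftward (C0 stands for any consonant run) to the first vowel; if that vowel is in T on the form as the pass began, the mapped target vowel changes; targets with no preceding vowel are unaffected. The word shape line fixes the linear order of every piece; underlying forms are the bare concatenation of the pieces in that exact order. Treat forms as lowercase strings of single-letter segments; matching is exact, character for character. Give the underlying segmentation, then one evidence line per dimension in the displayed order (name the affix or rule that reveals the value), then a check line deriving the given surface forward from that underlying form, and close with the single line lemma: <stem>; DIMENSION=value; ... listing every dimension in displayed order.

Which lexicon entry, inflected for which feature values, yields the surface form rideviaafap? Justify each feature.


underlying: ridevua-a-fb
CLASS=un - signalled by the affix -a
POLE=vo - signalled by the affix -fb
check: ridevuaafb -> ridevuaafb -> ridevuaafp -> rideviaafp -> rideviaafap
lemma: ridevua; CLASS=un; POLE=vo


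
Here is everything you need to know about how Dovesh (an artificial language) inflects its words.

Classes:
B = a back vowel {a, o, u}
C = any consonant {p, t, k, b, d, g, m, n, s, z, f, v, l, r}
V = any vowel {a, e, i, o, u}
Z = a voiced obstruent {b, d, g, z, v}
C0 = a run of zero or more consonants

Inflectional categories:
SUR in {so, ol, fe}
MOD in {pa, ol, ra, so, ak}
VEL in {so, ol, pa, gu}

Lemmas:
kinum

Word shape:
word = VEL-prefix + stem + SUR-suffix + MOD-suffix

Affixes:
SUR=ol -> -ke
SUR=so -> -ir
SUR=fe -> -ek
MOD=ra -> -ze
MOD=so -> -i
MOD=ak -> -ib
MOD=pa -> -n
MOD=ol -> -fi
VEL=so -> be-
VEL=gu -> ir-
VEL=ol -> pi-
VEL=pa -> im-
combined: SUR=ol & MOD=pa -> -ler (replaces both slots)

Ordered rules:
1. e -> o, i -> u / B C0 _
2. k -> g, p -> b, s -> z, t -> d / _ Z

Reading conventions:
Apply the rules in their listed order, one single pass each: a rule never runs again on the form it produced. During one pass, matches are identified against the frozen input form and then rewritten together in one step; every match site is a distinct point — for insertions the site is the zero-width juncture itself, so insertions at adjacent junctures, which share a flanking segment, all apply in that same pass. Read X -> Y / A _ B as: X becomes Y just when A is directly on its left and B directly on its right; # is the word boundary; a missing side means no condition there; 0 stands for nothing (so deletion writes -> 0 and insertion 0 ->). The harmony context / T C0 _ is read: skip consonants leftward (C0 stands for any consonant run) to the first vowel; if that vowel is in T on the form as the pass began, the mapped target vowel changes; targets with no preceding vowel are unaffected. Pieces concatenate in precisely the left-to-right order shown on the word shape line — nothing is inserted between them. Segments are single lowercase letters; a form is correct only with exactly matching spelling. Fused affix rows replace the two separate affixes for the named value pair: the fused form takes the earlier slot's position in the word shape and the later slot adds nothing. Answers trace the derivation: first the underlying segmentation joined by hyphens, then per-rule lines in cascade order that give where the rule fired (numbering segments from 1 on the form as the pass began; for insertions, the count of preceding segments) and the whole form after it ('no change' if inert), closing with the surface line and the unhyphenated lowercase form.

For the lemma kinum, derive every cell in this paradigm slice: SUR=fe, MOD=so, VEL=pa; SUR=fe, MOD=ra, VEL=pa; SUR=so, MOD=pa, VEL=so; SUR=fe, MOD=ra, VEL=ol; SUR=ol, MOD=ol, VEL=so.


cell SUR=fe, MOD=so, VEL=pa:
underlying: im-kinum-ek-i
1. e -> o, i -> u / B C0 _: fires at position(s) 8: imkinumoki
2. k -> g, p -> b, s -> z, t -> d / _ Z: no change
surface: imkinumoki

cell SUR=fe, MOD=ra, VEL=pa:
underlying: im-kinum-ek-ze
1. e -> o, i -> u / B C0 _: fires at position(s) 8: imkinumokze
2. k -> g, p -> b, s -> z, t -> d / _ Z: fires at position(s) 9: imkinumogze
surface: imkinumogze

cell SUR=so, MOD=pa, VEL=so:
underlying: be-kinum-ir-n
1. e -> o, i -> u / B C0 _: fires at position(s) 8: bekinumurn
2. k -> g, p -> b, s -> z, t -> d / _ Z: no change
surface: bekinumurn

cell SUR=fe, MOD=ra, VEL=ol:
underlying: pi-kinum-ek-ze
1. e -> o, i -> u / B C0 _: fires at position(s) 8: pikinumokze
2. k -> g, p -> b, s -> z, t -> d / _ Z: fires at position(s) 9: pikinumogze
surface: pikinumogze

cell SUR=ol, MOD=ol, VEL=so:
underlying: be-kinum-ke-fi
1. e -> o, i -> u / B C0 _: fires at position(s) 9: bekinumkofi
2. k -> g, p -> b, s -> z, t -> d / _ Z: no change
surface: bekinumkofi


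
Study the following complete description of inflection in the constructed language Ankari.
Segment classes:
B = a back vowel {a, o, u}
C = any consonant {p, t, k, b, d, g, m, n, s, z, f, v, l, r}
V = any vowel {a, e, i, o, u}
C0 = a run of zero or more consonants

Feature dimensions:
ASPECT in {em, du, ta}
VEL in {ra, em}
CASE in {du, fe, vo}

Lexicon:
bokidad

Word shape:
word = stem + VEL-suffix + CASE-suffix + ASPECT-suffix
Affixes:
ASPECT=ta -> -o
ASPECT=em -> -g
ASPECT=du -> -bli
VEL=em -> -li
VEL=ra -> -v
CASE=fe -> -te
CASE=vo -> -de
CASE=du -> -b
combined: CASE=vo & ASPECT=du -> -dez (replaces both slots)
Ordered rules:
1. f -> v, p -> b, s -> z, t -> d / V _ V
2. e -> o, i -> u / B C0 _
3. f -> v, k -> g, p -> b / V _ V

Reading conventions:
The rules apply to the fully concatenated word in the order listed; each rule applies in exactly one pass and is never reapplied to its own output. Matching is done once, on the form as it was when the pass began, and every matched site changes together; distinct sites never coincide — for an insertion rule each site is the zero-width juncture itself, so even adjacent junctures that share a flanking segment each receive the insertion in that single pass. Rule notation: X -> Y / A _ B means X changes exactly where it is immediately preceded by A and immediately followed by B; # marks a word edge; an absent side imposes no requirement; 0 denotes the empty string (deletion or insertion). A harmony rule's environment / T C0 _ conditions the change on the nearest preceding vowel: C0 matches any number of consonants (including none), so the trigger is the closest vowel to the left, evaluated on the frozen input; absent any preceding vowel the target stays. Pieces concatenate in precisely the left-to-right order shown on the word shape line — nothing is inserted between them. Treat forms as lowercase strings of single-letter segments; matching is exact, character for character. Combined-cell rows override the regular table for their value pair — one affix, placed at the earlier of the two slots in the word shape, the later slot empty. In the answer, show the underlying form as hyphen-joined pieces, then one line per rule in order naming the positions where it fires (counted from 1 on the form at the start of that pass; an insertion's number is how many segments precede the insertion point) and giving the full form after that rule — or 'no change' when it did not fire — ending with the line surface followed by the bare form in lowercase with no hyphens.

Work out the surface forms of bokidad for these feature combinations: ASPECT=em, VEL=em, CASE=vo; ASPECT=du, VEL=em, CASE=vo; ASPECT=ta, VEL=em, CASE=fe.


cell ASPECT=em, VEL=em, CASE=vo:
underlying: bokidad-li-de-g
1. f -> v, p -> b, s -> z, t -> d / V _ V: no change
2. e -> o, i -> u / B C0 _: fires at position(s) 4, 9: bokudadludeg
3. f -> v, k -> g, p -> b / V _ V: fires at position(s) 3: bogudadludeg
surface: bogudadludeg

cell ASPECT=du, VEL=em, CASE=vo:
underlying: bokidad-li-dez
1. f -> v, p -> b, s -> z, t -> d / V _ V: no change
2. e -> o, i -> u / B C0 _: fires at position(s) 4, 9: bokudadludez
3. f -> v, k -> g, p -> b / V _ V: fires at position(s) 3: bogudadludez
surface: bogudadludez

cell ASPECT=ta, VEL=em, CASE=fe:
underlying: bokidad-li-te-o
1. f -> v, p -> b, s -> z, t -> d / V _ V: fires at position(s) 10: bokidadlideo
2. e -> o, i -> u / B C0 _: fires at position(s) 4, 9: bokudadludeo
3. f -> v, k -> g, p -> b / V _ V: fires at position(s) 3: bogudadludeo
surface: bogudadludeo


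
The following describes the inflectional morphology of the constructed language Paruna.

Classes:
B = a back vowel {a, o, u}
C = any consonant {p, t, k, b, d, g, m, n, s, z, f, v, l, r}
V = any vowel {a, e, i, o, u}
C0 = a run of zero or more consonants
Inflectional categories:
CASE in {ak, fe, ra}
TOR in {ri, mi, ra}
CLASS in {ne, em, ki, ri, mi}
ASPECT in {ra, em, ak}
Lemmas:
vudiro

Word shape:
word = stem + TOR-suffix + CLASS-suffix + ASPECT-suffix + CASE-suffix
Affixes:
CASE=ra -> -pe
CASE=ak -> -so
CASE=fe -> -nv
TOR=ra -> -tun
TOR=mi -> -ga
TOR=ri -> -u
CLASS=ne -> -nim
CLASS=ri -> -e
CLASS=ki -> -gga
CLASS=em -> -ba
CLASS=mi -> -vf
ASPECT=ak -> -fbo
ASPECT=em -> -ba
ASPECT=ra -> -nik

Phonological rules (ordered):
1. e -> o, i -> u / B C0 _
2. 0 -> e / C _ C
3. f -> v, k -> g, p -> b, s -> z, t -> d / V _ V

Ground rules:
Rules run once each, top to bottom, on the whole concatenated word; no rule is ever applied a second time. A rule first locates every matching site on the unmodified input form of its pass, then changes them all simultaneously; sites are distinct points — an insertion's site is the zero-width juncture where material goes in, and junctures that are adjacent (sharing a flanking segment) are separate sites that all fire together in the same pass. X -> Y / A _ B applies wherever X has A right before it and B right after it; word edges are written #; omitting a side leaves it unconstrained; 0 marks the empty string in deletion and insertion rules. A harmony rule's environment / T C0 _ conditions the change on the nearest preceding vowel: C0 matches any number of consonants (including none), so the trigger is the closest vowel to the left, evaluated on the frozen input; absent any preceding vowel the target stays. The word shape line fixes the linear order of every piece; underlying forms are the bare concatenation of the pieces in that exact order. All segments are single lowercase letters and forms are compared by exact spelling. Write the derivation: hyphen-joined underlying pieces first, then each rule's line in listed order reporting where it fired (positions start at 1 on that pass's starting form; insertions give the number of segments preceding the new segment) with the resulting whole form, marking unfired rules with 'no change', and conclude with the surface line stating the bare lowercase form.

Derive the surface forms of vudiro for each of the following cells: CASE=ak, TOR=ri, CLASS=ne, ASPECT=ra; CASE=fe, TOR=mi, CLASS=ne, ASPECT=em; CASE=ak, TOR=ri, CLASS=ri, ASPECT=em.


cell CASE=ak, TOR=ri, CLASS=ne, ASPECT=ra:
underlying: vudiro-u-nim-nik-so
1. e -> o, i -> u / B C0 _: fires at position(s) 4, 9: vudurounumnikso
2. 0 -> e / C _ C: inserts after position(s) 10, 13: vudurounumenikeso
3. f -> v, k -> g, p -> b, s -> z, t -> d / V _ V: fires at position(s) 14, 16: vudurounumenigezo
surface: vudurounumenigezo

cell CASE=fe, TOR=mi, CLASS=ne, ASPECT=em:
underlying: vudiro-ga-nim-ba-nv
1. e -> o, i -> u / B C0 _: fires at position(s) 4, 10: vuduroganumbanv
2. 0 -> e / C _ C: inserts after position(s) 11, 14: vuduroganumebanev
3. f -> v, k -> g, p -> b, s -> z, t -> d / V _ V: no change
surface: vuduroganumebanev

cell CASE=ak, TOR=ri, CLASS=ri, ASPECT=em:
underlying: vudiro-u-e-ba-so
1. e -> o, i -> u / B C0 _: fires at position(s) 4, 8: vudurouobaso
2. 0 -> e / C _ C: no change
3. f -> v, k -> g, p -> b, s -> z, t -> d / V _ V: fires at position(s) 11: vudurouobazo
surface: vudurouobazo


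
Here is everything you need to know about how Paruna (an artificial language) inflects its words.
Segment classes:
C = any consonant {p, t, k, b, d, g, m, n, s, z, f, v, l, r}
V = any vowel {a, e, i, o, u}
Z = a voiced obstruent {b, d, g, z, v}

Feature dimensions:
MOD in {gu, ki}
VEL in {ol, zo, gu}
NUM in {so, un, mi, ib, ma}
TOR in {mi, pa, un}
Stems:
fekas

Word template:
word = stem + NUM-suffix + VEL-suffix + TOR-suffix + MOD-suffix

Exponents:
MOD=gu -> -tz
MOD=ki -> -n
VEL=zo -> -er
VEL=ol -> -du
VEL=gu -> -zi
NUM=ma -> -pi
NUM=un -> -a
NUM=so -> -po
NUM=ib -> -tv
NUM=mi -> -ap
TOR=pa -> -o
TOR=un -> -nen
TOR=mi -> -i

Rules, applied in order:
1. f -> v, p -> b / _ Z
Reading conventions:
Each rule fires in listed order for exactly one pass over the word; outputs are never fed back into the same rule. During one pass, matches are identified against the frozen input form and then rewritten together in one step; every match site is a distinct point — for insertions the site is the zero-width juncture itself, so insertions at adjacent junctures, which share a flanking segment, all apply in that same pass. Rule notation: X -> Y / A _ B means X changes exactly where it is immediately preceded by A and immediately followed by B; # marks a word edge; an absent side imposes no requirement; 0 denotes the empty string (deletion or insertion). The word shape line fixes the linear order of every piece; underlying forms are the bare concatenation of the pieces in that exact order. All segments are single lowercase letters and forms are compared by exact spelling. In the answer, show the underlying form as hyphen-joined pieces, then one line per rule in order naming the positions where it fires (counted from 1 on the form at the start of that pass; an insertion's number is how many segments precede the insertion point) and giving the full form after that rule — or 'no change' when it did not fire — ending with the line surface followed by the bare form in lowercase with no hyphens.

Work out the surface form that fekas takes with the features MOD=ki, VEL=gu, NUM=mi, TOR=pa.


underlying: fekas-ap-zi-o-n
1. f -> v, p -> b / _ Z: fires at position(s) 7: fekasabzion
surface: fekasabzion


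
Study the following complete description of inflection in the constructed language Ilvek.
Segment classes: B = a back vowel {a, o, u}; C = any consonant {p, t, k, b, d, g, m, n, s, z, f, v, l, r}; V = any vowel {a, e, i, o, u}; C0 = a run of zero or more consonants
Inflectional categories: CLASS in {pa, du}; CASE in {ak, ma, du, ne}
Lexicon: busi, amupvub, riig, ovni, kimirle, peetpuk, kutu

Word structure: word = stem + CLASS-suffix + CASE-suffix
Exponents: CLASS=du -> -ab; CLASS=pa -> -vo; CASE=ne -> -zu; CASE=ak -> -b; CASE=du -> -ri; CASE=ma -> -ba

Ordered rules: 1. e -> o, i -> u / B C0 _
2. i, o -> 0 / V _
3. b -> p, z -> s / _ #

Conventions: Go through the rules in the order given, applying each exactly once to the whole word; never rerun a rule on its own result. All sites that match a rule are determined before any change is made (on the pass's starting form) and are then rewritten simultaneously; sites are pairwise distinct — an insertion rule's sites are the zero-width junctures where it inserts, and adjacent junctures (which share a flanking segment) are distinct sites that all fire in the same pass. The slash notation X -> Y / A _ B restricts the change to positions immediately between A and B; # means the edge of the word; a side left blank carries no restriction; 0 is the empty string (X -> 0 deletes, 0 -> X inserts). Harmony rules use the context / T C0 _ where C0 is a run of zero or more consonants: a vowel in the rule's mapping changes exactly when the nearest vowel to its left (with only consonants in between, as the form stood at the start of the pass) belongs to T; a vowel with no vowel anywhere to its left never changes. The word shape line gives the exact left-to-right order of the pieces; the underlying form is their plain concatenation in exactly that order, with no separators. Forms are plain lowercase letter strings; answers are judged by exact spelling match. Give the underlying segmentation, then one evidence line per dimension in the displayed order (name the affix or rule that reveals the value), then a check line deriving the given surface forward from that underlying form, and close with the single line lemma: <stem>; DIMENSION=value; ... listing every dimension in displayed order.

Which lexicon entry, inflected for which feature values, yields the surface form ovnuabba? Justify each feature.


underlying: ovni-ab-ba
CLASS=du - signalled by the affix -ab
CASE=ma - signalled by the affix -ba
check: ovniabba -> ovnuabba -> ovnuabba -> ovnuabba
lemma: ovni; CLASS=du; CASE=ma


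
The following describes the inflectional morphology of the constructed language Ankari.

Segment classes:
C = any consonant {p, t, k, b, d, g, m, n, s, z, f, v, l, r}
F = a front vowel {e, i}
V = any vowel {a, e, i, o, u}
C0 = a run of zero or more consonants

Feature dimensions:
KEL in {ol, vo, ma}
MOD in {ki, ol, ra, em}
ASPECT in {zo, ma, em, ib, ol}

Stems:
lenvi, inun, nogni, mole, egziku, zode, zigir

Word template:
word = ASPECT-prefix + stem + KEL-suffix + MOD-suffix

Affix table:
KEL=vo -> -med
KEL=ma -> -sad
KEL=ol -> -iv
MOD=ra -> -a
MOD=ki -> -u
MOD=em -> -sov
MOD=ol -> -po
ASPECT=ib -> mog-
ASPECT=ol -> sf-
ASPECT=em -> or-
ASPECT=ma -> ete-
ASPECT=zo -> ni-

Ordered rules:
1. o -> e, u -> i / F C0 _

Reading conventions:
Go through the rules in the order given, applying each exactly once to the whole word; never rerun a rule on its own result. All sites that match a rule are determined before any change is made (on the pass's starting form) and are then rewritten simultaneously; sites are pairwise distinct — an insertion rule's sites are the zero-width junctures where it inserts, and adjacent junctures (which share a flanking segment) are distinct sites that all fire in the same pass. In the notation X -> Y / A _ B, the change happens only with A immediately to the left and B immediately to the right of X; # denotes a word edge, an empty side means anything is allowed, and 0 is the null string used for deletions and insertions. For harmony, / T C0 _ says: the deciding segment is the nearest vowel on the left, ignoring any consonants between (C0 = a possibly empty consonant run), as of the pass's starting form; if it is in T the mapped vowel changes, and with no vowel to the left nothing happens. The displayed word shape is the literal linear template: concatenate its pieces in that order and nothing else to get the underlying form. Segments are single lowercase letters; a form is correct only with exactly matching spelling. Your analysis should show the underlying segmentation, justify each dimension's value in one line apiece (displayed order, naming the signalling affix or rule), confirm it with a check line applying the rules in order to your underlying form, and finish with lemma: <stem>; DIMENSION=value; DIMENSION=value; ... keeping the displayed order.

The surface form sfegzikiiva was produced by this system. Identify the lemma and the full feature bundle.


underlying: sf-egziku-iv-a
KEL=ol - signalled by the affix -iv
MOD=ra - signalled by the affix -a
ASPECT=ol - signalled by the affix sf-
check: sfegzikuiva -> sfegzikiiva
lemma: egziku; KEL=ol; MOD=ra; ASPECT=ol
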